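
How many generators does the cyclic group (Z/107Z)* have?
52

The number of primitive roots modulo p is φ(p-1) = φ(106)
φ(106) = 52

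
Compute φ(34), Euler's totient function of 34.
16

Prime factorization: 34 = 2 × 17
Using the formula φ(n) = n × Π(1 - 1/p) for each prime factor p:
φ(34) = 34 × (1 - 1/2) × (1 - 1/17)
φ(34) = 16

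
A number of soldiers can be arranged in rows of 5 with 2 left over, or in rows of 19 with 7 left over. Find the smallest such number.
M = 5 × 19 = 95. M₁ = 19, y₁ ≡ 4 (mod 5). M₂ = 5, y₂ ≡ 4 (mod 19). k = 2×19×4 + 7×5×4 ≡ 7 (mod 95). The smallest positive such number is 7.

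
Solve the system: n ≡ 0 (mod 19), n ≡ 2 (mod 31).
M = 19 × 31 = 589. M₁ = 31, y₁ ≡ 8 (mod 19). M₂ = 19, y₂ ≡ 18 (mod 31). n = 0×31×8 + 2×19×18 ≡ 95 (mod 589)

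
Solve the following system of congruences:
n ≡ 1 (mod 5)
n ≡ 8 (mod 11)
41

Using the Chinese Remainder Theorem:
M = product of moduli = 55
For equation 1: M_1 = 11, 11 ≡ 1 (mod 5), inverse of 11 mod 5 is 1 (check: 1 × 1 = 1 ≡ 1 (mod 5))
For equation 2: M_2 = 5, 5 ≡ 5 (mod 11), inverse of 5 mod 11 is 9 (check: 5 × 9 = 45 ≡ 1 (mod 11))
Combine: n ≡ Σ r_i×M_i×(M_i⁻¹ mod m_i) = 1×11×1 + 8×5×9 = 11 + 360 = 371
371 mod 55 = 41
n ≡ 41 (mod 55)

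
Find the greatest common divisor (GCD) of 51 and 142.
1

Using the Euclidean algorithm:
51 = 0 × 142 + 51
142 = 2 × 51 + 40
51 = 1 × 40 + 11
40 = 3 × 11 + 7
11 = 1 × 7 + 4
7 = 1 × 4 + 3
4 = 1 × 3 + 1
3 = 3 × 1 + 0

GCD(51, 142) = 1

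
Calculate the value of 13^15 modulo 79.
Using repeated squaring. 15 = 8 + 4 + 2 + 1 (binary 1111). Repeated squaring mod 79: 13^1 ≡ 13; 13^2 ≡ 13² = 169 ≡ 11; 13^4 ≡ 11² = 121 ≡ 42; 13^8 ≡ 42² = 1764 ≡ 26. Multiply: 13^15 = 13^8 × 13^4 × 13^2 × 13^1 ≡ 26 × 42 × 11 × 13 (mod 79): 26 × 42 = 1092 ≡ 65; 65 × 11 = 715 ≡ 4; 4 × 13 = 52 ≡ 52. So 13^15 ≡ 52 (mod 79).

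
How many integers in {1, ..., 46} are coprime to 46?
22

Prime factorization: 46 = 2 × 23
Using the formula φ(n) = n × Π(1 - 1/p) for each prime factor p:
φ(46) = 46 × (1 - 1/2) × (1 - 1/23)
φ(46) = 22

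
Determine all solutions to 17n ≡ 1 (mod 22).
13

Since gcd(17, 22) = 1 divides 1, a solution exists.
Multiply both sides by the inverse of 17 mod 22:
  17^(-1) mod 22 = 13
  x ≡ 13 × 1 ≡ 13 ≡ 13 (mod 22)
Verification: 17 × 13 = 221 = 10 × 22 + 1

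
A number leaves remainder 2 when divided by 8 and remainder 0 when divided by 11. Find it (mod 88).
M = 8 × 11 = 88. M₁ = 11, y₁ ≡ 3 (mod 8). M₂ = 8, y₂ ≡ 7 (mod 11). m = 2×11×3 + 0×8×7 ≡ 66 (mod 88)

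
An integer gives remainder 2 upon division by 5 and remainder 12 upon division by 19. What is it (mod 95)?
M = 5 × 19 = 95. M₁ = 19, y₁ ≡ 4 (mod 5). M₂ = 5, y₂ ≡ 4 (mod 19). y = 2×19×4 + 12×5×4 ≡ 12 (mod 95). The smallest positive such number is 12.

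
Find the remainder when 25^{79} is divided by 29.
By Fermat: 25^{28} ≡ 1 (mod 29). 79 = 2×28 + 23. So 25^{79} ≡ 25^{23} ≡ 16 (mod 29)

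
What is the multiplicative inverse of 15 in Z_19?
15^(-1) ≡ 14 (mod 19). Verification: 15 × 14 = 210 ≡ 1 (mod 19)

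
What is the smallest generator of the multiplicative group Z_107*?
p - 1 = 106 has prime divisors 2, 53. h is a primitive root mod 107 iff h^(106/q) ≢ 1 (mod 107) for each such q.
h = 2: 2^53 ≡ 106, 2^2 ≡ 4 (mod 107); none is 1, so 2 has order 106 and is a primitive root.
The smallest primitive root mod 107 is g = 2.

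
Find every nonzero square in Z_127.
QRs mod 127: {1, 2, 4, 8, 9, 11, 13, 15, 16, 17, 18, 19, 21, 22, 25, 26, 30, 31, 32, 34, 35, 36, 37, 38, 41, 42, 44, 47, 49, 50, 52, 60, 61, 62, 64, 68, 69, 70, 71, 72, 73, 74, 76, 79, 81, 82, 84, 87, 88, 94, 98, 99, 100, 103, 104, 107, 113, 115, 117, 120, 121, 122, 124}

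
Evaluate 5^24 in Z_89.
Using repeated squaring. 24 = 16 + 8 (binary 11000). Repeated squaring mod 89: 5^1 ≡ 5; 5^2 ≡ 5² = 25 ≡ 25; 5^4 ≡ 25² = 625 ≡ 2; 5^8 ≡ 2² = 4 ≡ 4; 5^16 ≡ 4² = 16 ≡ 16. Multiply: 5^24 = 5^16 × 5^8 ≡ 16 × 4 (mod 89): 16 × 4 = 64 ≡ 64. So 5^24 ≡ 64 (mod 89).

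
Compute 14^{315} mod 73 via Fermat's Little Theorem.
51

By Fermat's Little Theorem, a^(p-1) ≡ 1 (mod p) for prime p and gcd(a, p) = 1
Here p = 73, so 14^72 ≡ 1 (mod 73)
We can reduce the exponent: 315 mod 72 = 27
So 14^315 ≡ 14^27 (mod 73)
Computing: 14^27 mod 73 = 51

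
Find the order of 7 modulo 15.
Powers of 7 mod 15: 7^1≡7, 7^2≡4, 7^3≡13, 7^4≡1. Order = 4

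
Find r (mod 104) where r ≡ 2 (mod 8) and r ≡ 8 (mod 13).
M = 8 × 13 = 104. M₁ = 13, y₁ ≡ 5 (mod 8). M₂ = 8, y₂ ≡ 5 (mod 13). r = 2×13×5 + 8×8×5 ≡ 34 (mod 104)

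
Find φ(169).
156

Prime factorization: 169 = 13^2
Using the formula φ(n) = n × Π(1 - 1/p) for each prime factor p:
φ(169) = 169 × (1 - 1/13)
φ(169) = 156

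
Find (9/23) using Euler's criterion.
(9/23) = 9^{11} mod 23 = 1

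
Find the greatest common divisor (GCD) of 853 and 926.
1

Using the Euclidean algorithm:
853 = 0 × 926 + 853
926 = 1 × 853 + 73
853 = 11 × 73 + 50
73 = 1 × 50 + 23
50 = 2 × 23 + 4
23 = 5 × 4 + 3
4 = 1 × 3 + 1
3 = 3 × 1 + 0

GCD(853, 926) = 1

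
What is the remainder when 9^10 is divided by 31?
10 = 8 + 2 (binary 1010). Repeated squaring mod 31: 9^1 ≡ 9; 9^2 ≡ 9² = 81 ≡ 19; 9^4 ≡ 19² = 361 ≡ 20; 9^8 ≡ 20² = 400 ≡ 28. Multiply: 9^10 = 9^8 × 9^2 ≡ 28 × 19 (mod 31): 28 × 19 = 532 ≡ 5. So 9^10 ≡ 5 (mod 31).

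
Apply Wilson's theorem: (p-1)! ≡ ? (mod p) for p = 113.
By Wilson's theorem, (112)! ≡ -1 ≡ 112 (mod 113)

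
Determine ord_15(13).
Powers of 13 mod 15: 13^1≡13, 13^2≡4, 13^3≡7, 13^4≡1. Order = 4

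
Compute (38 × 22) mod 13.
4

(38 × 22) = 836
836 mod 13 = 4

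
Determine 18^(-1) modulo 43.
18^(-1) ≡ 12 (mod 43). Verification: 18 × 12 = 216 ≡ 1 (mod 43)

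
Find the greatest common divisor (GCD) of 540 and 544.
4

Using the Euclidean algorithm:
540 = 0 × 544 + 540
544 = 1 × 540 + 4
540 = 135 × 4 + 0

GCD(540, 544) = 4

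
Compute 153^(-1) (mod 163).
153^(-1) ≡ 114 (mod 163). Verification: 153 × 114 = 17442 ≡ 1 (mod 163)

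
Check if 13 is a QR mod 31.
By Euler's criterion: 13^{15} ≡ 30 (mod 31). Since this equals -1 (≡ 30), 13 is not a QR.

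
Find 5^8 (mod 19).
8 = 8 (binary 1000). Repeated squaring mod 19: 5^1 ≡ 5; 5^2 ≡ 5² = 25 ≡ 6; 5^4 ≡ 6² = 36 ≡ 17; 5^8 ≡ 17² = 289 ≡ 4. So 5^8 ≡ 4 (mod 19).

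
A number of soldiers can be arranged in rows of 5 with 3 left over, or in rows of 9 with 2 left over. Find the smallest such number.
M = 5 × 9 = 45. M₁ = 9, y₁ ≡ 4 (mod 5). M₂ = 5, y₂ ≡ 2 (mod 9). n = 3×9×4 + 2×5×2 ≡ 38 (mod 45). The smallest positive such number is 38.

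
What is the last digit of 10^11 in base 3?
Using Fermat: 10^{2} ≡ 1 (mod 3). 11 ≡ 1 (mod 2). So 10^{11} ≡ 10^{1} ≡ 1 (mod 3)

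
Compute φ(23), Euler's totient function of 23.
22

Prime factorization: 23 = 23
Using the formula φ(n) = n × Π(1 - 1/p) for each prime factor p:
φ(23) = 23 × (1 - 1/23)
φ(23) = 22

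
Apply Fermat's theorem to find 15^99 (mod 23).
By Fermat: 15^{22} ≡ 1 (mod 23). 99 = 4×22 + 11. So 15^{99} ≡ 15^{11} ≡ 22 (mod 23)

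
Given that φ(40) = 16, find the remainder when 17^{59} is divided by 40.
By Euler: 17^{16} ≡ 1 (mod 40) since gcd(17, 40) = 1. 59 = 3×16 + 11. So 17^{59} ≡ 17^{11} ≡ 33 (mod 40)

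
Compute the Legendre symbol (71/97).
(71/97) = 71^{48} mod 97 = -1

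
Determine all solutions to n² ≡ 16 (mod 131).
The square roots of 16 mod 131 are 4 and 127. Verify: 4² = 16 ≡ 16 (mod 131)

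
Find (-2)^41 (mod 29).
Using Fermat: (-2)^{28} ≡ 1 (mod 29). 41 ≡ 13 (mod 28). So (-2)^{41} ≡ (-2)^{13} ≡ 15 (mod 29)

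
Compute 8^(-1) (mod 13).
8^(-1) ≡ 5 (mod 13). Verification: 8 × 5 = 40 ≡ 1 (mod 13)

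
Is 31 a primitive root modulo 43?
No

To verify, check if 31^(42/q) ≢ 1 (mod 43) for each prime divisor q of 42
Divisors of 42 = 42: [1, 2, 3, 6, 7, 14, 21, 42]
  31^(42/2) = 31^21 ≡ 1 (mod 43)
  31^(42/3) = 31^14 ≡ 36 (mod 43)
  31^(42/7) = 31^6 ≡ 21 (mod 43)
Conclusion: 31 is not a primitive root modulo 43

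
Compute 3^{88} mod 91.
81

Using successive squaring:
Binary expansion of 88: 1011000
Powers of 3 mod 91 (each is the square of the previous):
  3^1 ≡ 3 (mod 91)
  3^2 ≡ 3² = 9 ≡ 9 (mod 91)
  3^4 ≡ 9² = 81 ≡ 81 (mod 91)
  3^8 ≡ 81² = 6561 ≡ 9 (mod 91)
  3^16 ≡ 9² = 81 ≡ 81 (mod 91)
  3^32 ≡ 81² = 6561 ≡ 9 (mod 91)
  3^64 ≡ 9² = 81 ≡ 81 (mod 91)
88 = 64 + 16 + 8, so 3^88 = 3^64 × 3^16 × 3^8 ≡ 81 × 81 × 9 (mod 91)
Multiplying step by step:
  81 × 81 = 6561 ≡ 9 (mod 91)
  9 × 9 = 81 ≡ 81 (mod 91)
Result: 3^88 ≡ 81 (mod 91)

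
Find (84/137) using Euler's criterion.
(84/137) = 84^{68} mod 137 = -1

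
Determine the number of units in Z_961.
930

Prime factorization: 961 = 31^2
Using the formula φ(n) = n × Π(1 - 1/p) for each prime factor p:
φ(961) = 961 × (1 - 1/31)
φ(961) = 930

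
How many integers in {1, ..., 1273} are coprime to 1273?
1188

Prime factorization: 1273 = 19 × 67
Using the formula φ(n) = n × Π(1 - 1/p) for each prime factor p:
φ(1273) = 1273 × (1 - 1/19) × (1 - 1/67)
φ(1273) = 1188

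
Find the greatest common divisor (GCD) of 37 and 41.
1

Using the Euclidean algorithm:
37 = 0 × 41 + 37
41 = 1 × 37 + 4
37 = 9 × 4 + 1
4 = 4 × 1 + 0

GCD(37, 41) = 1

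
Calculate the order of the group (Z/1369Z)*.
1332

Prime factorization: 1369 = 37^2
Using the formula φ(n) = n × Π(1 - 1/p) for each prime factor p:
φ(1369) = 1369 × (1 - 1/37)
φ(1369) = 1332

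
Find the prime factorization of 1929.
3 × 643

Divide by primes starting from smallest:
1929 ÷ 3 = 643
643 ÷ 643 = 1

1929 = 3 × 643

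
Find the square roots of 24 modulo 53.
The square roots of 24 mod 53 are 36 and 17. Verify: 36² = 1296 ≡ 24 (mod 53)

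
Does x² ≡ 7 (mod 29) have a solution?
By Euler's criterion: 7^{14} ≡ 1 (mod 29). Since this equals 1, 7 is a QR.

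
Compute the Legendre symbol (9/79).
(9/79) = 9^{39} mod 79 = 1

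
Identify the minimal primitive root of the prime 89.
p - 1 = 88 has prime divisors 2, 11. h is a primitive root mod 89 iff h^(88/q) ≢ 1 (mod 89) for each such q.
h = 2: 2^44 ≡ 1, 2^8 ≡ 78 (mod 89); 2^44 ≡ 1, so not a primitive root.
h = 3: 3^44 ≡ 88, 3^8 ≡ 64 (mod 89); none is 1, so 3 has order 88 and is a primitive root.
The smallest primitive root mod 89 is g = 3.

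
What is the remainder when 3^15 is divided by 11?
Using Fermat: 3^{10} ≡ 1 (mod 11). 15 ≡ 5 (mod 10). So 3^{15} ≡ 3^{5} ≡ 1 (mod 11)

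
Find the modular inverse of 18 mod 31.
18^(-1) ≡ 19 (mod 31). Verification: 18 × 19 = 342 ≡ 1 (mod 31)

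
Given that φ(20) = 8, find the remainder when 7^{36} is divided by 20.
By Euler: 7^{8} ≡ 1 (mod 20) since gcd(7, 20) = 1. 36 = 4×8 + 4. So 7^{36} ≡ 7^{4} ≡ 1 (mod 20)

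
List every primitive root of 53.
Primitive roots mod 53: {2, 3, 5, 8, 12, 14, 18, 19, 20, 21, 22, 26, 27, 31, 32, 33, 34, 35, 39, 41, 45, 48, 50, 51}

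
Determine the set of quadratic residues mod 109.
QRs mod 109: {1, 3, 4, 5, 7, 9, 12, 15, 16, 20, 21, 22, 25, 26, 27, 28, 29, 31, 34, 35, 36, 38, 43, 45, 46, 48, 49, 60, 61, 63, 64, 66, 71, 73, 74, 75, 78, 80, 81, 82, 83, 84, 87, 88, 89, 93, 94, 97, 100, 102, 104, 105, 106, 108}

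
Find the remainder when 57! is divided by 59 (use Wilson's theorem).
(58)! = (57)! × (58) ≡ -1 (mod 59). So (57)! ≡ -1 × (58)^(-1) ≡ (-1)×(-1) = 1 (mod 59)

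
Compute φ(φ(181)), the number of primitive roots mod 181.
Number of primitive roots mod 181 = φ(180) = 48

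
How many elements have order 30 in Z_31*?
Number of primitive roots mod 31 = φ(30) = 8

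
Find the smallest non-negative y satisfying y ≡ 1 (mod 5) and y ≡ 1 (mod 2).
M = 5 × 2 = 10. M₁ = 2, y₁ ≡ 3 (mod 5). M₂ = 5, y₂ ≡ 1 (mod 2). y = 1×2×3 + 1×5×1 ≡ 1 (mod 10)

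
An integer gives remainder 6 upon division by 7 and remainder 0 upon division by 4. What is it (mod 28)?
M = 7 × 4 = 28. M₁ = 4, y₁ ≡ 2 (mod 7). M₂ = 7, y₂ ≡ 3 (mod 4). n = 6×4×2 + 0×7×3 ≡ 20 (mod 28). The smallest positive such number is 20.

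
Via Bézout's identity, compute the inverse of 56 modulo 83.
Extended GCD: 56(-40) + 83(27) = 1. So 56^(-1) ≡ 43 ≡ 43 (mod 83). Verify: 56 × 43 = 2408 ≡ 1 (mod 83)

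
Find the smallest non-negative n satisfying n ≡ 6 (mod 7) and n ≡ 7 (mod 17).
M = 7 × 17 = 119. M₁ = 17, y₁ ≡ 5 (mod 7). M₂ = 7, y₂ ≡ 5 (mod 17). n = 6×17×5 + 7×7×5 ≡ 41 (mod 119)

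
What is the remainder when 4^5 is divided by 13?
5 = 4 + 1 (binary 101). Repeated squaring mod 13: 4^1 ≡ 4; 4^2 ≡ 4² = 16 ≡ 3; 4^4 ≡ 3² = 9 ≡ 9. Multiply: 4^5 = 4^4 × 4^1 ≡ 9 × 4 (mod 13): 9 × 4 = 36 ≡ 10. So 4^5 ≡ 10 (mod 13).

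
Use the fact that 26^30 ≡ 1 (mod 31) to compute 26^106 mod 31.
By Fermat: 26^{30} ≡ 1 (mod 31). 106 = 3×30 + 16. So 26^{106} ≡ 26^{16} ≡ 5 (mod 31)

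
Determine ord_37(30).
Powers of 30 mod 37: 30^1≡30, 30^2≡12, 30^3≡27, 30^4≡33, 30^5≡28, 30^6≡26, 30^7≡3, 30^8≡16, 30^9≡36, 30^10≡7, 30^11≡25, 30^12≡10, 30^13≡4, 30^14≡9, 30^15≡11, 30^16≡34, 30^17≡21, 30^18≡1. Order = 18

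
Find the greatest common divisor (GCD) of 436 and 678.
2

Using the Euclidean algorithm:
436 = 0 × 678 + 436
678 = 1 × 436 + 242
436 = 1 × 242 + 194
242 = 1 × 194 + 48
194 = 4 × 48 + 2
48 = 24 × 2 + 0

GCD(436, 678) = 2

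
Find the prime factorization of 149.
149

Divide by primes starting from smallest:
149 ÷ 149 = 1

149 = 149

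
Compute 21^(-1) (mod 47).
21^(-1) ≡ 9 (mod 47). Verification: 21 × 9 = 189 ≡ 1 (mod 47)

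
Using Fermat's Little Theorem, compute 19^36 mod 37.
By Fermat's Little Theorem, 19^{36} ≡ 1 (mod 37) since 37 is prime and gcd(19, 37) = 1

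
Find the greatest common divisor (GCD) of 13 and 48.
1

Using the Euclidean algorithm:
13 = 0 × 48 + 13
48 = 3 × 13 + 9
13 = 1 × 9 + 4
9 = 2 × 4 + 1
4 = 4 × 1 + 0

GCD(13, 48) = 1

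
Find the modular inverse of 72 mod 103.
72^(-1) ≡ 93 (mod 103). Verification: 72 × 93 = 6696 ≡ 1 (mod 103)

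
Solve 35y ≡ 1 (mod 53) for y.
50

Using Extended Euclidean Algorithm:
gcd(35, 53) = 1
Bezout coefficients: 35 × -3 + 53 × 2 = 1
So 35 × -3 ≡ 1 (mod 53)
The inverse is -3 mod 53 = 50
Verification: 35 × 50 = 1750 = 33 × 53 + 1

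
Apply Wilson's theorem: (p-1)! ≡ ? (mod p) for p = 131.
By Wilson's theorem, (130)! ≡ -1 ≡ 130 (mod 131)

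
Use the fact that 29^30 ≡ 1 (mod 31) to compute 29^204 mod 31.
By Fermat: 29^{30} ≡ 1 (mod 31). 204 = 6×30 + 24. So 29^{204} ≡ 29^{24} ≡ 16 (mod 31)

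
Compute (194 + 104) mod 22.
12

(194 + 104) = 298
298 mod 22 = 12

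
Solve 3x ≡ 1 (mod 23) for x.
3^(-1) ≡ 8 (mod 23). Verification: 3 × 8 = 24 ≡ 1 (mod 23)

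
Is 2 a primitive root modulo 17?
p - 1 = 16 has prime divisors 2. Check 2^(16/q) mod 17 for each: 2^(16/2) = 2^8 ≡ 1 (mod 17). Since 2^8 ≡ 1 (mod 17), the order of 2 divides 8 (in fact the order is 8) ≠ 16, so it is not a primitive root.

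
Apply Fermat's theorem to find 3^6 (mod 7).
By Fermat's Little Theorem, 3^{6} ≡ 1 (mod 7) since 7 is prime and gcd(3, 7) = 1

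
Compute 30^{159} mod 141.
114

Using successive squaring:
Binary expansion of 159: 10011111
Powers of 30 mod 141 (each is the square of the previous):
  30^1 ≡ 30 (mod 141)
  30^2 ≡ 30² = 900 ≡ 54 (mod 141)
  30^4 ≡ 54² = 2916 ≡ 96 (mod 141)
  30^8 ≡ 96² = 9216 ≡ 51 (mod 141)
  30^16 ≡ 51² = 2601 ≡ 63 (mod 141)
  30^32 ≡ 63² = 3969 ≡ 21 (mod 141)
  30^64 ≡ 21² = 441 ≡ 18 (mod 141)
  30^128 ≡ 18² = 324 ≡ 42 (mod 141)
159 = 128 + 16 + 8 + 4 + 2 + 1, so 30^159 = 30^128 × 30^16 × 30^8 × 30^4 × 30^2 × 30^1 ≡ 42 × 63 × 51 × 96 × 54 × 30 (mod 141)
Multiplying step by step:
  42 × 63 = 2646 ≡ 108 (mod 141)
  108 × 51 = 5508 ≡ 9 (mod 141)
  9 × 96 = 864 ≡ 18 (mod 141)
  18 × 54 = 972 ≡ 126 (mod 141)
  126 × 30 = 3780 ≡ 114 (mod 141)
Result: 30^159 ≡ 114 (mod 141)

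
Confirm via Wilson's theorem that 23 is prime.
(22)! mod 23 = 22. Since this equals -1 (mod 23), Wilson confirms 23 is prime.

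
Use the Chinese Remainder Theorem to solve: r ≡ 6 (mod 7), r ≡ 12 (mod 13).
M = 7 × 13 = 91. M₁ = 13, y₁ ≡ 6 (mod 7). M₂ = 7, y₂ ≡ 2 (mod 13). r = 6×13×6 + 12×7×2 ≡ 90 (mod 91)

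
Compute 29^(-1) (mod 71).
49

Using Extended Euclidean Algorithm:
gcd(29, 71) = 1
Bezout coefficients: 29 × -22 + 71 × 9 = 1
So 29 × -22 ≡ 1 (mod 71)
The inverse is -22 mod 71 = 49
Verification: 29 × 49 = 1421 = 20 × 71 + 1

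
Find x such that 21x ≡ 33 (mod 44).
33

Since gcd(21, 44) = 1 divides 33, a solution exists.
Multiply both sides by the inverse of 21 mod 44:
  21^(-1) mod 44 = 21
  x ≡ 21 × 33 ≡ 693 ≡ 33 (mod 44)
Verification: 21 × 33 = 693 = 15 × 44 + 33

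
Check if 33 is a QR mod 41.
By Euler's criterion: 33^{20} ≡ 1 (mod 41). Since this equals 1, 33 is a QR.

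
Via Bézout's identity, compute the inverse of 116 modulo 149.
Extended GCD: 116(9) + 149(-7) = 1. So 116^(-1) ≡ 9 ≡ 9 (mod 149). Verify: 116 × 9 = 1044 ≡ 1 (mod 149)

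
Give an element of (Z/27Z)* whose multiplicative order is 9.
4 has order 9 mod 27 since 4^{9} ≡ 1 (mod 27) and no smaller power works.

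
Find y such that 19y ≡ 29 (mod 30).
11

Since gcd(19, 30) = 1 divides 29, a solution exists.
Multiply both sides by the inverse of 19 mod 30:
  19^(-1) mod 30 = 19
  x ≡ 19 × 29 ≡ 551 ≡ 11 (mod 30)
Verification: 19 × 11 = 209 = 6 × 30 + 29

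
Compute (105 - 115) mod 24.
14

(105 - 115) = -10
-10 mod 24 = 14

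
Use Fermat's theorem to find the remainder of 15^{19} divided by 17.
9

By Fermat's Little Theorem, a^(p-1) ≡ 1 (mod p) for prime p and gcd(a, p) = 1
Here p = 17, so 15^16 ≡ 1 (mod 17)
We can reduce the exponent: 19 mod 16 = 3
So 15^19 ≡ 15^3 (mod 17)
Computing: 15^3 mod 17 = 9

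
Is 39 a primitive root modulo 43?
p - 1 = 42 has prime divisors 2, 3, 7. Check 39^(42/q) mod 43 for each: 39^(42/2) = 39^21 ≡ 42, 39^(42/3) = 39^14 ≡ 1, 39^(42/7) = 39^6 ≡ 11 (mod 43). Since 39^14 ≡ 1 (mod 43), the order of 39 divides 14 (in fact the order is 14) ≠ 42, so it is not a primitive root.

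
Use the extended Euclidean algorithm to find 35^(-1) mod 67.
Extended GCD: 35(23) + 67(-12) = 1. So 35^(-1) ≡ 23 ≡ 23 (mod 67). Verify: 35 × 23 = 805 ≡ 1 (mod 67)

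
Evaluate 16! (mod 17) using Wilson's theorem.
By Wilson's theorem, (16)! ≡ -1 ≡ 16 (mod 17)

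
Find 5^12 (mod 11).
Using Fermat: 5^{10} ≡ 1 (mod 11). 12 ≡ 2 (mod 10). So 5^{12} ≡ 5^{2} ≡ 3 (mod 11)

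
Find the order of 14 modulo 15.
Powers of 14 mod 15: 14^1≡14, 14^2≡1. Order = 2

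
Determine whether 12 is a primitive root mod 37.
p - 1 = 36 has prime divisors 2, 3. Check 12^(36/q) mod 37 for each: 12^(36/2) = 12^18 ≡ 1, 12^(36/3) = 12^12 ≡ 26 (mod 37). Since 12^18 ≡ 1 (mod 37), the order of 12 divides 18 (in fact the order is 9) ≠ 36, so it is not a primitive root.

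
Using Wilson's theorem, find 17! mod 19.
(18)! = (17)! × (18) ≡ -1 (mod 19). So (17)! ≡ -1 × (18)^(-1) ≡ (-1)×(-1) = 1 (mod 19)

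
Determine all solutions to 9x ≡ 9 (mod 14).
1

Since gcd(9, 14) = 1 divides 9, a solution exists.
Multiply both sides by the inverse of 9 mod 14:
  9^(-1) mod 14 = 11
  x ≡ 11 × 9 ≡ 99 ≡ 1 (mod 14)
Verification: 9 × 1 = 9 = 0 × 14 + 9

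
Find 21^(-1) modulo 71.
44

Using Extended Euclidean Algorithm:
gcd(21, 71) = 1
Bezout coefficients: 21 × -27 + 71 × 8 = 1
So 21 × -27 ≡ 1 (mod 71)
The inverse is -27 mod 71 = 44
Verification: 21 × 44 = 924 = 13 × 71 + 1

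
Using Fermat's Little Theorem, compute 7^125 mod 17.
By Fermat: 7^{16} ≡ 1 (mod 17). 125 = 7×16 + 13. So 7^{125} ≡ 7^{13} ≡ 6 (mod 17)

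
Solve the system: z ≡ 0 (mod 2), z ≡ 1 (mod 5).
M = 2 × 5 = 10. M₁ = 5, y₁ ≡ 1 (mod 2). M₂ = 2, y₂ ≡ 3 (mod 5). z = 0×5×1 + 1×2×3 ≡ 6 (mod 10)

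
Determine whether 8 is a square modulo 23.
By Euler's criterion: 8^{11} ≡ 1 (mod 23). Since this equals 1, 8 is a QR.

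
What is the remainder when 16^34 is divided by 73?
Using repeated squaring. 34 = 32 + 2 (binary 100010). Repeated squaring mod 73: 16^1 ≡ 16; 16^2 ≡ 16² = 256 ≡ 37; 16^4 ≡ 37² = 1369 ≡ 55; 16^8 ≡ 55² = 3025 ≡ 32; 16^16 ≡ 32² = 1024 ≡ 2; 16^32 ≡ 2² = 4 ≡ 4. Multiply: 16^34 = 16^32 × 16^2 ≡ 4 × 37 (mod 73): 4 × 37 = 148 ≡ 2. So 16^34 ≡ 2 (mod 73).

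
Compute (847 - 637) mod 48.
18

(847 - 637) = 210
210 mod 48 = 18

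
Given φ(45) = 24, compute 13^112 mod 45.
By Euler: 13^{24} ≡ 1 (mod 45) since gcd(13, 45) = 1. 112 = 4×24 + 16. So 13^{112} ≡ 13^{16} ≡ 31 (mod 45)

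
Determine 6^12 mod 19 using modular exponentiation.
Using repeated squaring. 12 = 8 + 4 (binary 1100). Repeated squaring mod 19: 6^1 ≡ 6; 6^2 ≡ 6² = 36 ≡ 17; 6^4 ≡ 17² = 289 ≡ 4; 6^8 ≡ 4² = 16 ≡ 16. Multiply: 6^12 = 6^8 × 6^4 ≡ 16 × 4 (mod 19): 16 × 4 = 64 ≡ 7. So 6^12 ≡ 7 (mod 19).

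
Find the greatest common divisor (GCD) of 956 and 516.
4

Using the Euclidean algorithm:
956 = 1 × 516 + 440
516 = 1 × 440 + 76
440 = 5 × 76 + 60
76 = 1 × 60 + 16
60 = 3 × 16 + 12
16 = 1 × 12 + 4
12 = 3 × 4 + 0

GCD(956, 516) = 4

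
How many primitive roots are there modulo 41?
16

The number of primitive roots modulo p is φ(p-1) = φ(40)
φ(40) = 16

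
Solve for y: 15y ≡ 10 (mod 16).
6

Since gcd(15, 16) = 1 divides 10, a solution exists.
Multiply both sides by the inverse of 15 mod 16:
  15^(-1) mod 16 = 15
  x ≡ 15 × 10 ≡ 150 ≡ 6 (mod 16)
Verification: 15 × 6 = 90 = 5 × 16 + 10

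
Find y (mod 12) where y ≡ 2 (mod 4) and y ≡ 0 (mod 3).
M = 4 × 3 = 12. M₁ = 3, y₁ ≡ 3 (mod 4). M₂ = 4, y₂ ≡ 1 (mod 3). y = 2×3×3 + 0×4×1 ≡ 6 (mod 12)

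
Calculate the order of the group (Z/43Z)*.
42

Prime factorization: 43 = 43
Using the formula φ(n) = n × Π(1 - 1/p) for each prime factor p:
φ(43) = 43 × (1 - 1/43)
φ(43) = 42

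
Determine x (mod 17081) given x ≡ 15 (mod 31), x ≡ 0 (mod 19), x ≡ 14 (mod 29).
15732

Using the Chinese Remainder Theorem:
M = product of moduli = 17081
For equation 1: M_1 = 551, 551 ≡ 24 (mod 31), inverse of 551 mod 31 is 22 (check: 24 × 22 = 528 ≡ 1 (mod 31))
For equation 2: M_2 = 899, 899 ≡ 6 (mod 19), inverse of 899 mod 19 is 16 (check: 6 × 16 = 96 ≡ 1 (mod 19))
For equation 3: M_3 = 589, 589 ≡ 9 (mod 29), inverse of 589 mod 29 is 13 (check: 9 × 13 = 117 ≡ 1 (mod 29))
Combine: x ≡ Σ r_i×M_i×(M_i⁻¹ mod m_i) = 15×551×22 + 0×899×16 + 14×589×13 = 181830 + 0 + 107198 = 289028
289028 mod 17081 = 15732
x ≡ 15732 (mod 17081)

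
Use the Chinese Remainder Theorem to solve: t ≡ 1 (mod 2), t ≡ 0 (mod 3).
M = 2 × 3 = 6. M₁ = 3, y₁ ≡ 1 (mod 2). M₂ = 2, y₂ ≡ 2 (mod 3). t = 1×3×1 + 0×2×2 ≡ 3 (mod 6)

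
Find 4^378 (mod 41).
Using Fermat: 4^{40} ≡ 1 (mod 41). 378 ≡ 18 (mod 40). So 4^{378} ≡ 4^{18} ≡ 18 (mod 41)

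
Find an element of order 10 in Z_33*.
2 has order 10 mod 33 since 2^{10} ≡ 1 (mod 33) and no smaller power works.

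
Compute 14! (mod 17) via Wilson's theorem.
(16)! = (14)! × (15) × (16) ≡ -1 (mod 17). So (14)! ≡ -1 × [(16)(15)]^(-1) ≡ 8 (mod 17)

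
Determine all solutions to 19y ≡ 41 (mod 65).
9

Since gcd(19, 65) = 1 divides 41, a solution exists.
Multiply both sides by the inverse of 19 mod 65:
  19^(-1) mod 65 = 24
  x ≡ 24 × 41 ≡ 984 ≡ 9 (mod 65)
Verification: 19 × 9 = 171 = 2 × 65 + 41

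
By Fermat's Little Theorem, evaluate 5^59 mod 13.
By Fermat: 5^{12} ≡ 1 (mod 13). 59 = 4×12 + 11. So 5^{59} ≡ 5^{11} ≡ 8 (mod 13)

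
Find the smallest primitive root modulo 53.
p - 1 = 52 has prime divisors 2, 13. h is a primitive root mod 53 iff h^(52/q) ≢ 1 (mod 53) for each such q.
h = 2: 2^26 ≡ 52, 2^4 ≡ 16 (mod 53); none is 1, so 2 has order 52 and is a primitive root.
The smallest primitive root mod 53 is g = 2.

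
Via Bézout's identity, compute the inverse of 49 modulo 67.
Extended GCD: 49(26) + 67(-19) = 1. So 49^(-1) ≡ 26 ≡ 26 (mod 67). Verify: 49 × 26 = 1274 ≡ 1 (mod 67)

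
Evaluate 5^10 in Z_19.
10 = 8 + 2 (binary 1010). Repeated squaring mod 19: 5^1 ≡ 5; 5^2 ≡ 5² = 25 ≡ 6; 5^4 ≡ 6² = 36 ≡ 17; 5^8 ≡ 17² = 289 ≡ 4. Multiply: 5^10 = 5^8 × 5^2 ≡ 4 × 6 (mod 19): 4 × 6 = 24 ≡ 5. So 5^10 ≡ 5 (mod 19).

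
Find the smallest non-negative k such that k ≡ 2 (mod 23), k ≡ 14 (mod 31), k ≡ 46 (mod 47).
17436

Using the Chinese Remainder Theorem:
M = product of moduli = 33511
For equation 1: M_1 = 1457, 1457 ≡ 8 (mod 23), inverse of 1457 mod 23 is 3 (check: 8 × 3 = 24 ≡ 1 (mod 23))
For equation 2: M_2 = 1081, 1081 ≡ 27 (mod 31), inverse of 1081 mod 31 is 23 (check: 27 × 23 = 621 ≡ 1 (mod 31))
For equation 3: M_3 = 713, 713 ≡ 8 (mod 47), inverse of 713 mod 47 is 6 (check: 8 × 6 = 48 ≡ 1 (mod 47))
Combine: k ≡ Σ r_i×M_i×(M_i⁻¹ mod m_i) = 2×1457×3 + 14×1081×23 + 46×713×6 = 8742 + 348082 + 196788 = 553612
553612 mod 33511 = 17436
k ≡ 17436 (mod 33511)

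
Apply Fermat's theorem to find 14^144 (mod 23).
By Fermat: 14^{22} ≡ 1 (mod 23). 144 = 6×22 + 12. So 14^{144} ≡ 14^{12} ≡ 9 (mod 23)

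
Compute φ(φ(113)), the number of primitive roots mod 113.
Number of primitive roots mod 113 = φ(112) = 48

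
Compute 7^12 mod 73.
Using repeated squaring. 12 = 8 + 4 (binary 1100). Repeated squaring mod 73: 7^1 ≡ 7; 7^2 ≡ 7² = 49 ≡ 49; 7^4 ≡ 49² = 2401 ≡ 65; 7^8 ≡ 65² = 4225 ≡ 64. Multiply: 7^12 = 7^8 × 7^4 ≡ 64 × 65 (mod 73): 64 × 65 = 4160 ≡ 72. So 7^12 ≡ 72 (mod 73).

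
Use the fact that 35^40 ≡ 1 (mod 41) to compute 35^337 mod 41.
By Fermat: 35^{40} ≡ 1 (mod 41). 337 = 8×40 + 17. So 35^{337} ≡ 35^{17} ≡ 15 (mod 41)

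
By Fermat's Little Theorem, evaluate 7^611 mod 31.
By Fermat: 7^{30} ≡ 1 (mod 31). 611 ≡ 11 (mod 30). So 7^{611} ≡ 7^{11} ≡ 20 (mod 31)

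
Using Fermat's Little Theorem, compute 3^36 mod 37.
By Fermat's Little Theorem, 3^{36} ≡ 1 (mod 37) since 37 is prime and gcd(3, 37) = 1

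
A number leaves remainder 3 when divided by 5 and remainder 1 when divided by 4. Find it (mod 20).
M = 5 × 4 = 20. M₁ = 4, y₁ ≡ 4 (mod 5). M₂ = 5, y₂ ≡ 1 (mod 4). n = 3×4×4 + 1×5×1 ≡ 13 (mod 20)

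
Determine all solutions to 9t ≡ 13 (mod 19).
12

Since gcd(9, 19) = 1 divides 13, a solution exists.
Multiply both sides by the inverse of 9 mod 19:
  9^(-1) mod 19 = 17
  x ≡ 17 × 13 ≡ 221 ≡ 12 (mod 19)
Verification: 9 × 12 = 108 = 5 × 19 + 13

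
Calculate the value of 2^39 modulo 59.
Using repeated squaring. 39 = 32 + 4 + 2 + 1 (binary 100111). Repeated squaring mod 59: 2^1 ≡ 2; 2^2 ≡ 2² = 4 ≡ 4; 2^4 ≡ 4² = 16 ≡ 16; 2^8 ≡ 16² = 256 ≡ 20; 2^16 ≡ 20² = 400 ≡ 46; 2^32 ≡ 46² = 2116 ≡ 51. Multiply: 2^39 = 2^32 × 2^4 × 2^2 × 2^1 ≡ 51 × 16 × 4 × 2 (mod 59): 51 × 16 = 816 ≡ 49; 49 × 4 = 196 ≡ 19; 19 × 2 = 38 ≡ 38. So 2^39 ≡ 38 (mod 59).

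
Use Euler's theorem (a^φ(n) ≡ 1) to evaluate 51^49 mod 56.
By Euler: 51^{24} ≡ 1 (mod 56) since gcd(51, 56) = 1. 49 = 2×24 + 1. So 51^{49} ≡ 51^{1} ≡ 51 (mod 56)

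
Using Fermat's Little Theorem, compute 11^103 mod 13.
By Fermat: 11^{12} ≡ 1 (mod 13). 103 = 8×12 + 7. So 11^{103} ≡ 11^{7} ≡ 2 (mod 13)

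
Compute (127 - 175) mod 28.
8

(127 - 175) = -48
-48 mod 28 = 8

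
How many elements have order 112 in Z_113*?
Number of primitive roots mod 113 = φ(112) = 48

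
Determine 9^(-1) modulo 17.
9^(-1) ≡ 2 (mod 17). Verification: 9 × 2 = 18 ≡ 1 (mod 17)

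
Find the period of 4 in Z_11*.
Powers of 4 mod 11: 4^1≡4, 4^2≡5, 4^3≡9, 4^4≡3, 4^5≡1. Order = 5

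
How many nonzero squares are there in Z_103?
For prime 103, there are (p-1)/2 = (103-1)/2 = 51 quadratic residues (excluding 0).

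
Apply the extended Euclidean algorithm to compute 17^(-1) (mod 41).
Extended GCD: 17(-12) + 41(5) = 1. So 17^(-1) ≡ 29 ≡ 29 (mod 41). Verify: 17 × 29 = 493 ≡ 1 (mod 41)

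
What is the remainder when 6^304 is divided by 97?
Using Fermat: 6^{96} ≡ 1 (mod 97). 304 ≡ 16 (mod 96). So 6^{304} ≡ 6^{16} ≡ 35 (mod 97)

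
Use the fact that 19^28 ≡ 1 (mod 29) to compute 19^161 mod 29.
By Fermat: 19^{28} ≡ 1 (mod 29). 161 ≡ 21 (mod 28). So 19^{161} ≡ 19^{21} ≡ 17 (mod 29)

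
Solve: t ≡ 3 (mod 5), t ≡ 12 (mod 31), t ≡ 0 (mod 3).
M = 5 × 31 × 3 = 465. M₁ = 93, y₁ ≡ 2 (mod 5). M₂ = 15, y₂ ≡ 29 (mod 31). M₃ = 155, y₃ ≡ 2 (mod 3). t = 3×93×2 + 12×15×29 + 0×155×2 ≡ 198 (mod 465)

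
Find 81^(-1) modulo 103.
14

Using Extended Euclidean Algorithm:
gcd(81, 103) = 1
Bezout coefficients: 81 × 14 + 103 × -11 = 1
So 81 × 14 ≡ 1 (mod 103)
The inverse is 14 mod 103 = 14
Verification: 81 × 14 = 1134 = 11 × 103 + 1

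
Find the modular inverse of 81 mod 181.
81^(-1) ≡ 38 (mod 181). Verification: 81 × 38 = 3078 ≡ 1 (mod 181)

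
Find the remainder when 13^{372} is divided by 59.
By Fermat: 13^{58} ≡ 1 (mod 59). 372 = 6×58 + 24. So 13^{372} ≡ 13^{24} ≡ 49 (mod 59)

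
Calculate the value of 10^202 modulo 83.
Using Fermat: 10^{82} ≡ 1 (mod 83). 202 ≡ 38 (mod 82). So 10^{202} ≡ 10^{38} ≡ 21 (mod 83)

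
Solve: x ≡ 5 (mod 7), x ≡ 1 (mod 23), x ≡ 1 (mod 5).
M = 7 × 23 × 5 = 805. M₁ = 115, y₁ ≡ 5 (mod 7). M₂ = 35, y₂ ≡ 2 (mod 23). M₃ = 161, y₃ ≡ 1 (mod 5). x = 5×115×5 + 1×35×2 + 1×161×1 ≡ 691 (mod 805)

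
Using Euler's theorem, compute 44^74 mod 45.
By Euler: 44^{24} ≡ 1 (mod 45) since gcd(44, 45) = 1. 74 = 3×24 + 2. So 44^{74} ≡ 44^{2} ≡ 1 (mod 45)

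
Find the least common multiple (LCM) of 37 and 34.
1258

First find GCD(37, 34) using the Euclidean algorithm:
37 = 1 × 34 + 3
34 = 11 × 3 + 1
3 = 3 × 1 + 0
GCD(37, 34) = 1

LCM formula: LCM(a, b) = (a × b) / GCD(a, b)
LCM(37, 34) = (37 × 34) / 1
LCM(37, 34) = 1258 / 1
LCM(37, 34) = 1258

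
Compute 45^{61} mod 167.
153

Using successive squaring:
Binary expansion of 61: 111101
Powers of 45 mod 167 (each is the square of the previous):
  45^1 ≡ 45 (mod 167)
  45^2 ≡ 45² = 2025 ≡ 21 (mod 167)
  45^4 ≡ 21² = 441 ≡ 107 (mod 167)
  45^8 ≡ 107² = 11449 ≡ 93 (mod 167)
  45^16 ≡ 93² = 8649 ≡ 132 (mod 167)
  45^32 ≡ 132² = 17424 ≡ 56 (mod 167)
61 = 32 + 16 + 8 + 4 + 1, so 45^61 = 45^32 × 45^16 × 45^8 × 45^4 × 45^1 ≡ 56 × 132 × 93 × 107 × 45 (mod 167)
Multiplying step by step:
  56 × 132 = 7392 ≡ 44 (mod 167)
  44 × 93 = 4092 ≡ 84 (mod 167)
  84 × 107 = 8988 ≡ 137 (mod 167)
  137 × 45 = 6165 ≡ 153 (mod 167)
Result: 45^61 ≡ 153 (mod 167)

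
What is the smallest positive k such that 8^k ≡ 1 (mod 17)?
Powers of 8 mod 17: 8^1≡8, 8^2≡13, 8^3≡2, 8^4≡16, 8^5≡9, 8^6≡4, 8^7≡15, 8^8≡1. Order = 8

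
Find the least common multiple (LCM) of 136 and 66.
4488

First find GCD(136, 66) using the Euclidean algorithm:
136 = 2 × 66 + 4
66 = 16 × 4 + 2
4 = 2 × 2 + 0
GCD(136, 66) = 2

LCM formula: LCM(a, b) = (a × b) / GCD(a, b)
LCM(136, 66) = (136 × 66) / 2
LCM(136, 66) = 8976 / 2
LCM(136, 66) = 4488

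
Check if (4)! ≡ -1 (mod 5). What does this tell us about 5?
(4)! mod 5 = 4. Since this equals -1 (mod 5), Wilson confirms 5 is prime.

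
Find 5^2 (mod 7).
2 = 2 (binary 10). Repeated squaring mod 7: 5^1 ≡ 5; 5^2 ≡ 5² = 25 ≡ 4. So 5^2 ≡ 4 (mod 7).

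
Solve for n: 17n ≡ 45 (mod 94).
69

Since gcd(17, 94) = 1 divides 45, a solution exists.
Multiply both sides by the inverse of 17 mod 94:
  17^(-1) mod 94 = 83
  x ≡ 83 × 45 ≡ 3735 ≡ 69 (mod 94)
Verification: 17 × 69 = 1173 = 12 × 94 + 45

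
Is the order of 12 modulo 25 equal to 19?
No, the actual order is 20, not 19.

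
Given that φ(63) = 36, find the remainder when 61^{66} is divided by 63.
By Euler: 61^{36} ≡ 1 (mod 63) since gcd(61, 63) = 1. 66 = 1×36 + 30. So 61^{66} ≡ 61^{30} ≡ 1 (mod 63)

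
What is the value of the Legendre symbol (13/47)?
(13/47) = 13^{23} mod 47 = -1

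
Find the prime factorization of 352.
2^5 × 11

Divide by primes starting from smallest:
352 ÷ 2 = 176
176 ÷ 2 = 88
88 ÷ 2 = 44
44 ÷ 2 = 22
22 ÷ 2 = 11
11 ÷ 11 = 1

352 = 2^5 × 11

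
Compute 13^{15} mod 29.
13

Using successive squaring:
Binary expansion of 15: 1111
Powers of 13 mod 29 (each is the square of the previous):
  13^1 ≡ 13 (mod 29)
  13^2 ≡ 13² = 169 ≡ 24 (mod 29)
  13^4 ≡ 24² = 576 ≡ 25 (mod 29)
  13^8 ≡ 25² = 625 ≡ 16 (mod 29)
15 = 8 + 4 + 2 + 1, so 13^15 = 13^8 × 13^4 × 13^2 × 13^1 ≡ 16 × 25 × 24 × 13 (mod 29)
Multiplying step by step:
  16 × 25 = 400 ≡ 23 (mod 29)
  23 × 24 = 552 ≡ 1 (mod 29)
  1 × 13 = 13 ≡ 13 (mod 29)
Result: 13^15 ≡ 13 (mod 29)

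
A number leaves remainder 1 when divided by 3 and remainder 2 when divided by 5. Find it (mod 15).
M = 3 × 5 = 15. M₁ = 5, y₁ ≡ 2 (mod 3). M₂ = 3, y₂ ≡ 2 (mod 5). t = 1×5×2 + 2×3×2 ≡ 7 (mod 15)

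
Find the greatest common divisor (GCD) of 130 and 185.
5

Using the Euclidean algorithm:
130 = 0 × 185 + 130
185 = 1 × 130 + 55
130 = 2 × 55 + 20
55 = 2 × 20 + 15
20 = 1 × 15 + 5
15 = 3 × 5 + 0

GCD(130, 185) = 5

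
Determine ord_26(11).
Powers of 11 mod 26: 11^1≡11, 11^2≡17, 11^3≡5, 11^4≡3, 11^5≡7, 11^6≡25, 11^7≡15, 11^8≡9, 11^9≡21, 11^10≡23, 11^11≡19, 11^12≡1. Order = 12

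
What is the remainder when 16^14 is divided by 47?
Using repeated squaring. 14 = 8 + 4 + 2 (binary 1110). Repeated squaring mod 47: 16^1 ≡ 16; 16^2 ≡ 16² = 256 ≡ 21; 16^4 ≡ 21² = 441 ≡ 18; 16^8 ≡ 18² = 324 ≡ 42. Multiply: 16^14 = 16^8 × 16^4 × 16^2 ≡ 42 × 18 × 21 (mod 47): 42 × 18 = 756 ≡ 4; 4 × 21 = 84 ≡ 37. So 16^14 ≡ 37 (mod 47).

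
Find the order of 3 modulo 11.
Powers of 3 mod 11: 3^1≡3, 3^2≡9, 3^3≡5, 3^4≡4, 3^5≡1. Order = 5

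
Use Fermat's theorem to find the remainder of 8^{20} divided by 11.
1

By Fermat's Little Theorem, a^(p-1) ≡ 1 (mod p) for prime p and gcd(a, p) = 1
Here p = 11, so 8^10 ≡ 1 (mod 11)
We can reduce the exponent: 20 mod 10 = 0
So 8^20 ≡ 8^0 (mod 11)
Computing: 8^0 mod 11 = 1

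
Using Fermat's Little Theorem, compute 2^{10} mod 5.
4

By Fermat's Little Theorem, a^(p-1) ≡ 1 (mod p) for prime p and gcd(a, p) = 1
Here p = 5, so 2^4 ≡ 1 (mod 5)
We can reduce the exponent: 10 mod 4 = 2
So 2^10 ≡ 2^2 (mod 5)
Computing: 2^2 mod 5 = 4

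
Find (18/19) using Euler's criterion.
(18/19) = 18^{9} mod 19 = -1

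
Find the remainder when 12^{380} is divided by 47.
By Fermat: 12^{46} ≡ 1 (mod 47). 380 = 8×46 + 12. So 12^{380} ≡ 12^{12} ≡ 24 (mod 47)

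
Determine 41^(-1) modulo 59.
41^(-1) ≡ 36 (mod 59). Verification: 41 × 36 = 1476 ≡ 1 (mod 59)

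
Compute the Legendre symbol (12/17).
(12/17) = 12^{8} mod 17 = -1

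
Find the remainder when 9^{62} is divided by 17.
By Fermat: 9^{16} ≡ 1 (mod 17). 62 = 3×16 + 14. So 9^{62} ≡ 9^{14} ≡ 4 (mod 17)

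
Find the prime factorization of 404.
2^2 × 101

Divide by primes starting from smallest:
404 ÷ 2 = 202
202 ÷ 2 = 101
101 ÷ 101 = 1

404 = 2^2 × 101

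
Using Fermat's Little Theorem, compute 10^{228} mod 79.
22

By Fermat's Little Theorem, a^(p-1) ≡ 1 (mod p) for prime p and gcd(a, p) = 1
Here p = 79, so 10^78 ≡ 1 (mod 79)
We can reduce the exponent: 228 mod 78 = 72
So 10^228 ≡ 10^72 (mod 79)
Computing: 10^72 mod 79 = 22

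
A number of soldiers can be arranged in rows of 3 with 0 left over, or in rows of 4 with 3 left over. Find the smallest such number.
M = 3 × 4 = 12. M₁ = 4, y₁ ≡ 1 (mod 3). M₂ = 3, y₂ ≡ 3 (mod 4). m = 0×4×1 + 3×3×3 ≡ 3 (mod 12). The smallest positive such number is 3.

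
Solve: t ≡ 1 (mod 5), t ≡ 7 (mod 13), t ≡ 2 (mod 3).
M = 5 × 13 × 3 = 195. M₁ = 39, y₁ ≡ 4 (mod 5). M₂ = 15, y₂ ≡ 7 (mod 13). M₃ = 65, y₃ ≡ 2 (mod 3). t = 1×39×4 + 7×15×7 + 2×65×2 ≡ 176 (mod 195)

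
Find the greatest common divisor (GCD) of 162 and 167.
1

Using the Euclidean algorithm:
162 = 0 × 167 + 162
167 = 1 × 162 + 5
162 = 32 × 5 + 2
5 = 2 × 2 + 1
2 = 2 × 1 + 0

GCD(162, 167) = 1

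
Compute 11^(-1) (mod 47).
30

Using Extended Euclidean Algorithm:
gcd(11, 47) = 1
Bezout coefficients: 11 × -17 + 47 × 4 = 1
So 11 × -17 ≡ 1 (mod 47)
The inverse is -17 mod 47 = 30
Verification: 11 × 30 = 330 = 7 × 47 + 1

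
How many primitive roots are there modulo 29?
12

The number of primitive roots modulo p is φ(p-1) = φ(28)
φ(28) = 12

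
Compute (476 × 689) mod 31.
15

(476 × 689) = 327964
327964 mod 31 = 15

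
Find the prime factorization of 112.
2^4 × 7

Divide by primes starting from smallest:
112 ÷ 2 = 56
56 ÷ 2 = 28
28 ÷ 2 = 14
14 ÷ 2 = 7
7 ÷ 7 = 1

112 = 2^4 × 7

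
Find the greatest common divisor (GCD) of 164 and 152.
4

Using the Euclidean algorithm:
164 = 1 × 152 + 12
152 = 12 × 12 + 8
12 = 1 × 8 + 4
8 = 2 × 4 + 0

GCD(164, 152) = 4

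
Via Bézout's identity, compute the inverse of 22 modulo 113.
Extended GCD: 22(36) + 113(-7) = 1. So 22^(-1) ≡ 36 ≡ 36 (mod 113). Verify: 22 × 36 = 792 ≡ 1 (mod 113)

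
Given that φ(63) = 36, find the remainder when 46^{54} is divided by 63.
By Euler: 46^{36} ≡ 1 (mod 63) since gcd(46, 63) = 1. 54 = 1×36 + 18. So 46^{54} ≡ 46^{18} ≡ 1 (mod 63)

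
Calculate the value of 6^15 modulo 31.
Using repeated squaring. 15 = 8 + 4 + 2 + 1 (binary 1111). Repeated squaring mod 31: 6^1 ≡ 6; 6^2 ≡ 6² = 36 ≡ 5; 6^4 ≡ 5² = 25 ≡ 25; 6^8 ≡ 25² = 625 ≡ 5. Multiply: 6^15 = 6^8 × 6^4 × 6^2 × 6^1 ≡ 5 × 25 × 5 × 6 (mod 31): 5 × 25 = 125 ≡ 1; 1 × 5 = 5 ≡ 5; 5 × 6 = 30 ≡ 30. So 6^15 ≡ 30 (mod 31).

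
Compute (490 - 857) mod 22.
7

(490 - 857) = -367
-367 mod 22 = 7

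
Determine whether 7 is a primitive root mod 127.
p - 1 = 126 has prime divisors 2, 3, 7. Check 7^(126/q) mod 127 for each: 7^(126/2) = 7^63 ≡ 126, 7^(126/3) = 7^42 ≡ 107, 7^(126/7) = 7^18 ≡ 64 (mod 127). None of these is 1, so 7 has order 126 = φ(127), so it is a primitive root mod 127.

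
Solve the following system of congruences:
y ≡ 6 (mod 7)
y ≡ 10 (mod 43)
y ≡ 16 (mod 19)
1042

Using the Chinese Remainder Theorem:
M = product of moduli = 5719
For equation 1: M_1 = 817, 817 ≡ 5 (mod 7), inverse of 817 mod 7 is 3 (check: 5 × 3 = 15 ≡ 1 (mod 7))
For equation 2: M_2 = 133, 133 ≡ 4 (mod 43), inverse of 133 mod 43 is 11 (check: 4 × 11 = 44 ≡ 1 (mod 43))
For equation 3: M_3 = 301, 301 ≡ 16 (mod 19), inverse of 301 mod 19 is 6 (check: 16 × 6 = 96 ≡ 1 (mod 19))
Combine: y ≡ Σ r_i×M_i×(M_i⁻¹ mod m_i) = 6×817×3 + 10×133×11 + 16×301×6 = 14706 + 14630 + 28896 = 58232
58232 mod 5719 = 1042
y ≡ 1042 (mod 5719)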